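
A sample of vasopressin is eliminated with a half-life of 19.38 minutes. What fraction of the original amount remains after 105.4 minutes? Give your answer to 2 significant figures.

n = 105.4/19.38 ≈ 5.4386 half-lives.
Fraction remaining = (1/2)^5.4386 ≈ 0.023058.

0.023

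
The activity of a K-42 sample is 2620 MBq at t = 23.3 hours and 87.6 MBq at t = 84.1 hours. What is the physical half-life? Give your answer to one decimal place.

12.4 hours

Over Δt = 84.1 − 23.3 = 60.8 hours, the level fell by a factor of 2620/87.6 ≈ 29.909.
n = log₂(29.909) ≈ 4.9025 half-lives, so t½ = 60.8/4.9025 ≈ 12.402 hours.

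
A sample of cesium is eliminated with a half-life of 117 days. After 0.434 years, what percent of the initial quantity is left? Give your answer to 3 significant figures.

39.1%

0.434 years = 158.41 days.
n = 158.41/117 ≈ 1.3539 half-lives.
Fraction remaining = (1/2)^1.3539 ≈ 0.39122, i.e. 39.122%.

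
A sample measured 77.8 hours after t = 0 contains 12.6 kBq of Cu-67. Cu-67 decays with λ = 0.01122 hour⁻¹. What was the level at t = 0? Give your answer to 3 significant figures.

30.2 kBq

t½ = ln 2 / λ = 0.69315 / 0.01122 ≈ 61.778 hours.
Number of half-lives elapsed: n = 77.8/61.778 ≈ 1.2594.
A₀ = A × 2^n = 12.6 × 2^1.2594 = 12.6 × 2.3939 ≈ 30.163 kBq.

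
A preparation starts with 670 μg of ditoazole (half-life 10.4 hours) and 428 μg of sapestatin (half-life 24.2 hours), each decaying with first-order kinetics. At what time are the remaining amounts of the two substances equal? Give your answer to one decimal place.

Set 670·(1/2)^(t/10.4) = 428·(1/2)^(t/24.2).
Taking log₂: log₂(670/428) = t·(1/10.4 − 1/24.2).
log₂(1.5654) = 0.64655; 1/10.4 − 1/24.2 = 0.054832.
t = 0.64655 / 0.054832 ≈ 11.792 hours.

11.8 hours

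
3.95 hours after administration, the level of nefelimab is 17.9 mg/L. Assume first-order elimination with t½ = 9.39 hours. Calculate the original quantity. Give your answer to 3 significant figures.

24.0 mg/L

Number of half-lives elapsed: n = 3.95/9.39 ≈ 0.42066.
A₀ = A × 2^n = 17.9 × 2^0.42066 = 17.9 × 1.3385 ≈ 23.96 mg/L.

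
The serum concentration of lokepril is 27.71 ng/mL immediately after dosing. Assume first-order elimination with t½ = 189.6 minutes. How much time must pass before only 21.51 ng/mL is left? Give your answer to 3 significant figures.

Fraction remaining = 21.51/27.71 ≈ 0.77625.
n = log₂(27.71/21.51) = ln(1.2882)/ln 2 ≈ 0.3654 half-lives.
t = n × t½ = 0.3654 × 189.6 ≈ 69.28 minutes.

69.3 minutes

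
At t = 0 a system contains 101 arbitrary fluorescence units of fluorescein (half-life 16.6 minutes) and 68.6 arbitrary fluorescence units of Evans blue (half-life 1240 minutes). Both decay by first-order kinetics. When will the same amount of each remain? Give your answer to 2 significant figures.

9.4 minutes

Set 101·(1/2)^(t/16.6) = 68.6·(1/2)^(t/1240).
Taking log₂: log₂(101/68.6) = t·(1/16.6 − 1/1240).
log₂(1.4723) = 0.55807; 1/16.6 − 1/1240 = 0.059435.
t = 0.55807 / 0.059435 ≈ 9.3897 minutes.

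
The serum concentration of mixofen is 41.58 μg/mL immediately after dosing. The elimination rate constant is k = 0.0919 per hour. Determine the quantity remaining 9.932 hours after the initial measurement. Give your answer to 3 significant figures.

16.7 μg/mL

t½ = ln 2 / k = 0.69315 / 0.0919 ≈ 7.5424 hours.
Number of half-lives: n = 9.932/7.5424 ≈ 1.3168.
Remaining = 41.58 × (1/2)^1.3168 = 41.58 × 0.40142 ≈ 16.691 μg/mL.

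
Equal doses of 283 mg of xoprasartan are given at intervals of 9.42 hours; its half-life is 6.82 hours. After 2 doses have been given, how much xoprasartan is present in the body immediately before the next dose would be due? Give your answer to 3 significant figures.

The 2 doses were given 18.84, 9.42 hours ago.
Total = 283·(1/2)^(18.84/6.82) + 283·(1/2)^(9.42/6.82)
      = 41.706 + 108.64 ≈ 150.35 mg.

150 mg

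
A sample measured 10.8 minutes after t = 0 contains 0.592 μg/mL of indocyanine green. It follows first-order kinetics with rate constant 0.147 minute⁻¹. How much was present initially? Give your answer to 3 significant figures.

2.90 μg/mL

t½ = ln 2 / λ = 0.69315 / 0.147 ≈ 4.7153 minutes.
Number of half-lives elapsed: n = 10.8/4.7153 ≈ 2.2904.
A₀ = A × 2^n = 0.592 × 2^2.2904 = 0.592 × 4.892 ≈ 2.8961 μg/mL.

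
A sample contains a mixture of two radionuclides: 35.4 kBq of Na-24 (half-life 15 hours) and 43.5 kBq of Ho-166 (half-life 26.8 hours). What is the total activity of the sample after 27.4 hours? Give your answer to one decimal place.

31.4 kBq

Na-24: 35.4 × (1/2)^(27.4/15) = 35.4 × (1/2)^1.8267 ≈ 9.9798 kBq.
Ho-166: 43.5 × (1/2)^(27.4/26.8) = 43.5 × (1/2)^1.0224 ≈ 21.415 kBq.
Total = 9.9798 + 21.415 ≈ 31.395 kBq.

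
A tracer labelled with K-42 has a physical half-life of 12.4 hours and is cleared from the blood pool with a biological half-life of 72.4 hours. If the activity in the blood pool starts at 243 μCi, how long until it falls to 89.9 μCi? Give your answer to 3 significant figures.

1/t_eff = 1/t_phys + 1/t_biol = 1/12.4 + 1/72.4 = 0.094457 per hour.
t_eff = 12.4 × 72.4 / (12.4 + 72.4) ≈ 10.587 hours.
n = log₂(243/89.9) ≈ 1.4346; t = 1.4346 × 10.587 ≈ 15.187 hours.

15.2 hours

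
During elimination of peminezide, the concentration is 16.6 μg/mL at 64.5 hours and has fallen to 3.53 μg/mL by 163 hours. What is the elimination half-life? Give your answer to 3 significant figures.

44.1 hours

Over Δt = 163 − 64.5 = 98.5 hours, the level fell by a factor of 16.6/3.53 ≈ 4.7025.
n = log₂(4.7025) ≈ 2.2334 half-lives, so t½ = 98.5/2.2334 ≈ 44.102 hours.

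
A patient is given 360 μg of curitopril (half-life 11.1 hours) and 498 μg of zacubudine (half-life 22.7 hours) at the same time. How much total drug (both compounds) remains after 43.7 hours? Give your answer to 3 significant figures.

155 μg

curitopril: 360 × (1/2)^(43.7/11.1) = 360 × (1/2)^3.9369 ≈ 23.505 μg.
zacubudine: 498 × (1/2)^(43.7/22.7) = 498 × (1/2)^1.9251 ≈ 131.13 μg.
Total = 23.505 + 131.13 ≈ 154.64 μg.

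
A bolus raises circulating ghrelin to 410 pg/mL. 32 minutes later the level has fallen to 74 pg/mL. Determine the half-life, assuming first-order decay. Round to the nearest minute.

13 minutes

A/A₀ = 74/410 ≈ 0.18049.
n = log₂(5.5405) ≈ 2.47 half-lives elapsed in 32 minutes.
t½ = 32/2.47 ≈ 12.955 minutes.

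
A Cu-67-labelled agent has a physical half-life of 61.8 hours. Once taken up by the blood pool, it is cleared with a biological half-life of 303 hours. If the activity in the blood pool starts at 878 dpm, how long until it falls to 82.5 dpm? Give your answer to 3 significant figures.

1/t_eff = 1/t_phys + 1/t_biol = 1/61.8 + 1/303 = 0.019482 per hour.
t_eff = 61.8 × 303 / (61.8 + 303) ≈ 51.331 hours.
n = log₂(878/82.5) ≈ 3.4118; t = 3.4118 × 51.331 ≈ 175.13 hours.

175 hours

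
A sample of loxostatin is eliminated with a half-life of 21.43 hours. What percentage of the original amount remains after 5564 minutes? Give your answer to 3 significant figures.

4.98%

5564 minutes = 92.7333 hours.
n = 92.7333/21.43 ≈ 4.3273 half-lives.
Fraction remaining = (1/2)^4.3273 ≈ 0.049815, i.e. 4.9815%.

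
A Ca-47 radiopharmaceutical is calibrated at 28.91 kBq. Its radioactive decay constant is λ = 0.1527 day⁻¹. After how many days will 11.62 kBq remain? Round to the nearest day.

t½ = ln 2 / λ = 0.69315 / 0.1527 ≈ 4.5393 days.
Fraction remaining = 11.62/28.91 ≈ 0.40194.
n = log₂(28.91/11.62) = ln(2.488)/ln 2 ≈ 1.315 half-lives.
t = n × t½ = 1.315 × 4.5393 ≈ 5.969 days.

6 days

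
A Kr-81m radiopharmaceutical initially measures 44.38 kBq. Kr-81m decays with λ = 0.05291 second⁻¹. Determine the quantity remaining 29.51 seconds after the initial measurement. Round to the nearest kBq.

t½ = ln 2 / λ = 0.69315 / 0.05291 ≈ 13.1 seconds.
Number of half-lives: n = 29.51/13.1 ≈ 2.2526.
Remaining = 44.38 × (1/2)^2.2526 = 44.38 × 0.20985 ≈ 9.313 kBq.

9 kBq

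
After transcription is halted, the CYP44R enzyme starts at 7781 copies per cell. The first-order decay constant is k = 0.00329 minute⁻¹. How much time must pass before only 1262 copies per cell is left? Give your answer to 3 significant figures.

553 minutes

t½ = ln 2 / k = 0.69315 / 0.00329 ≈ 210.68 minutes.
Fraction remaining = 1262/7781 ≈ 0.16219.
n = log₂(7781/1262) = ln(6.1656)/ln 2 ≈ 2.6242 half-lives.
t = n × t½ = 2.6242 × 210.68 ≈ 552.88 minutes.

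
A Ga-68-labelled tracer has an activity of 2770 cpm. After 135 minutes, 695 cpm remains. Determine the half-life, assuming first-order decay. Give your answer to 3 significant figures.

67.7 minutes

A/A₀ = 695/2770 ≈ 0.2509.
n = log₂(3.9856) ≈ 1.9948 half-lives elapsed in 135 minutes.
t½ = 135/1.9948 ≈ 67.676 minutes.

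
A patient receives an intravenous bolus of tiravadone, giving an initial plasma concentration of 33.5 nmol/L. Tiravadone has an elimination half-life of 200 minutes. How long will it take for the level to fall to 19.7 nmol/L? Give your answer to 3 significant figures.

153 minutes

Fraction remaining = 19.7/33.5 ≈ 0.58806.
n = log₂(33.5/19.7) = ln(1.7005)/ln 2 ≈ 0.76597 half-lives.
t = n × t½ = 0.76597 × 200 ≈ 153.19 minutes.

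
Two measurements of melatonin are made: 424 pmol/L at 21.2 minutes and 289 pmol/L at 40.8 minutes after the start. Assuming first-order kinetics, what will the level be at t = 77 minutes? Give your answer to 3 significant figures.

142 pmol/L

Over Δt = 40.8 − 21.2 = 19.6 minutes, the level fell by a factor of 424/289 ≈ 1.4671.
n = log₂(1.4671) ≈ 0.55299 half-lives, so t½ = 19.6/0.55299 ≈ 35.443 minutes.
From t = 40.8 to t = 77: 289 × (1/2)^((77−40.8)/35.443) ≈ 142.38 pmol/L.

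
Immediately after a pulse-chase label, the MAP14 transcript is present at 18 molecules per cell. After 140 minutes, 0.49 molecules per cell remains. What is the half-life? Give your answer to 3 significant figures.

A/A₀ = 0.49/18 ≈ 0.027222.
n = log₂(36.735) ≈ 5.1991 half-lives elapsed in 140 minutes.
t½ = 140/5.1991 ≈ 26.928 minutes.

26.9 minutes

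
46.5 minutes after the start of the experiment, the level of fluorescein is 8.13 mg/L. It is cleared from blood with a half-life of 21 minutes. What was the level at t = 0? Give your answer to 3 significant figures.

37.7 mg/L

Number of half-lives elapsed: n = 46.5/21 ≈ 2.2143.
A₀ = A × 2^n = 8.13 × 2^2.2143 = 8.13 × 4.6405 ≈ 37.727 mg/L.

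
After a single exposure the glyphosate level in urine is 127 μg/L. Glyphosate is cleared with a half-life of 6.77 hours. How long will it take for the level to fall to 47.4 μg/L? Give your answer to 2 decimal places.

Fraction remaining = 47.4/127 ≈ 0.37323.
n = log₂(127/47.4) = ln(2.6793)/ln 2 ≈ 1.4219 half-lives.
t = n × t½ = 1.4219 × 6.77 ≈ 9.6261 hours.

9.63 hours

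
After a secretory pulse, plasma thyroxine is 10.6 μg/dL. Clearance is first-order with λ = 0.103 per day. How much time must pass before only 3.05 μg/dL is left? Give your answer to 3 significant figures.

t½ = ln 2 / λ = 0.69315 / 0.103 ≈ 6.7296 days.
Fraction remaining = 3.05/10.6 ≈ 0.28774.
n = log₂(10.6/3.05) = ln(3.4754)/ln 2 ≈ 1.7972 half-lives.
t = n × t½ = 1.7972 × 6.7296 ≈ 12.094 days.

12.1 days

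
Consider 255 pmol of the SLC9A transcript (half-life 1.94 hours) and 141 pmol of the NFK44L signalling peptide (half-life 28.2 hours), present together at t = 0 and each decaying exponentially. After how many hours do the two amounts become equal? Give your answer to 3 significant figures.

Set 255·(1/2)^(t/1.94) = 141·(1/2)^(t/28.2).
Taking log₂: log₂(255/141) = t·(1/1.94 − 1/28.2).
log₂(1.8085) = 0.8548; 1/1.94 − 1/28.2 = 0.48.
t = 0.8548 / 0.48 ≈ 1.7808 hours.

1.78 hours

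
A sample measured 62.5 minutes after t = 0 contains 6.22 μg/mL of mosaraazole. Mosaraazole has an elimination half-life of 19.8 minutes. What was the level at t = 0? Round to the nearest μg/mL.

Number of half-lives elapsed: n = 62.5/19.8 ≈ 3.1566.
A₀ = A × 2^n = 6.22 × 2^3.1566 = 6.22 × 8.917 ≈ 55.464 μg/mL.

55 μg/mL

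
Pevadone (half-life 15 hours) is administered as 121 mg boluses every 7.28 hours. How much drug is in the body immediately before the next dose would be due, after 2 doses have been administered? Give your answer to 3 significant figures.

The 2 doses were given 14.56, 7.28 hours ago.
Total = 121·(1/2)^(14.56/15) + 121·(1/2)^(7.28/15)
      = 61.743 + 86.434 ≈ 148.18 mg.

148 mg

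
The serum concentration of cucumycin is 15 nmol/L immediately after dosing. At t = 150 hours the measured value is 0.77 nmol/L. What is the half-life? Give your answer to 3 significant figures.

35.0 hours

A/A₀ = 0.77/15 ≈ 0.051333.
n = log₂(19.481) ≈ 4.284 half-lives elapsed in 150 hours.
t½ = 150/4.284 ≈ 35.014 hours.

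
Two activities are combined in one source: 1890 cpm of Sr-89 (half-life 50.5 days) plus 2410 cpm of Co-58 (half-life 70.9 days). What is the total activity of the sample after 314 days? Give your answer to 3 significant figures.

Sr-89: 1890 × (1/2)^(314/50.5) = 1890 × (1/2)^6.2178 ≈ 25.393 cpm.
Co-58: 2410 × (1/2)^(314/70.9) = 2410 × (1/2)^4.4288 ≈ 111.9 cpm.
Total = 25.393 + 111.9 ≈ 137.29 cpm.

137 cpm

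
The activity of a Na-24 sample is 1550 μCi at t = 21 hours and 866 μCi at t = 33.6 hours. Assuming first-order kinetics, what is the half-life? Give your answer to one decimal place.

15.0 hours

Over Δt = 33.6 − 21 = 12.6 hours, the level fell by a factor of 1550/866 ≈ 1.7898.
n = log₂(1.7898) ≈ 0.83983 half-lives, so t½ = 12.6/0.83983 ≈ 15.003 hours.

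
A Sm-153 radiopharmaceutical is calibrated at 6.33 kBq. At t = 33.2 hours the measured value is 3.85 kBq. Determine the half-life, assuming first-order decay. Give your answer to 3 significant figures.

46.3 hours

A/A₀ = 3.85/6.33 ≈ 0.60821.
n = log₂(1.6442) ≈ 0.71735 half-lives elapsed in 33.2 hours.
t½ = 33.2/0.71735 ≈ 46.282 hours.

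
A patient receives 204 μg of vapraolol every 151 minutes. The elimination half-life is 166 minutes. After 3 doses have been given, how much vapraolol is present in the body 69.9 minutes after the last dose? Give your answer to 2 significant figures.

The 3 doses were given 371.9, 220.9, 69.9 minutes ago.
Total = 204·(1/2)^(371.9/166) + 204·(1/2)^(220.9/166) + 204·(1/2)^(69.9/166)
      = 43.173 + 81.104 + 152.36 ≈ 276.64 μg.

280 μg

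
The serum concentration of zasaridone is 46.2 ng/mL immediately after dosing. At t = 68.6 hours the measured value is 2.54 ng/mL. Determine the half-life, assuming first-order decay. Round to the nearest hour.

16 hours

A/A₀ = 2.54/46.2 ≈ 0.054978.
n = log₂(18.189) ≈ 4.185 half-lives elapsed in 68.6 hours.
t½ = 68.6/4.185 ≈ 16.392 hours.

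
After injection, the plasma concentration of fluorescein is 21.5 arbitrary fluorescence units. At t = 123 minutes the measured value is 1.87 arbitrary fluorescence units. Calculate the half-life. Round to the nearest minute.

35 minutes

A/A₀ = 1.87/21.5 ≈ 0.086977.
n = log₂(11.497) ≈ 3.5232 half-lives elapsed in 123 minutes.
t½ = 123/3.5232 ≈ 34.911 minutes.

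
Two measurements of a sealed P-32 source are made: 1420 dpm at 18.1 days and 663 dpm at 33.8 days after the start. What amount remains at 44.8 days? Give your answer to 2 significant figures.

390 dpm

Over Δt = 33.8 − 18.1 = 15.7 days, the level fell by a factor of 1420/663 ≈ 2.1418.
n = log₂(2.1418) ≈ 1.0988 half-lives, so t½ = 15.7/1.0988 ≈ 14.288 days.
From t = 33.8 to t = 44.8: 663 × (1/2)^((44.8−33.8)/14.288) ≈ 388.83 dpm.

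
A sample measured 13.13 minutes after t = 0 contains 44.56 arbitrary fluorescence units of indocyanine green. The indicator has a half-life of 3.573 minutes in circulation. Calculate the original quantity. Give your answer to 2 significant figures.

Number of half-lives elapsed: n = 13.13/3.573 ≈ 3.6748.
A₀ = A × 2^n = 44.56 × 2^3.6748 = 44.56 × 12.771 ≈ 569.07 arbitrary fluorescence units.

570 arbitrary fluorescence units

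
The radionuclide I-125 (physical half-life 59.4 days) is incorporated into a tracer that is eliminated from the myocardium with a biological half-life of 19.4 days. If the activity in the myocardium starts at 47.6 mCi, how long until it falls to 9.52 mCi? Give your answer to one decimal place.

1/t_eff = 1/t_phys + 1/t_biol = 1/59.4 + 1/19.4 = 0.068381 per day.
t_eff = 59.4 × 19.4 / (59.4 + 19.4) ≈ 14.624 days.
n = log₂(47.6/9.52) ≈ 2.3219; t = 2.3219 × 14.624 ≈ 33.956 days.

34.0 days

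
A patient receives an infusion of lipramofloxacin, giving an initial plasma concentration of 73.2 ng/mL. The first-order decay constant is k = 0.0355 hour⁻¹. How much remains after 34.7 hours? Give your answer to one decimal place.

t½ = ln 2 / k = 0.69315 / 0.0355 ≈ 19.525 hours.
Number of half-lives: n = 34.7/19.525 ≈ 1.7772.
Remaining = 73.2 × (1/2)^1.7772 = 73.2 × 0.29175 ≈ 21.356 ng/mL.

21.4 ng/mL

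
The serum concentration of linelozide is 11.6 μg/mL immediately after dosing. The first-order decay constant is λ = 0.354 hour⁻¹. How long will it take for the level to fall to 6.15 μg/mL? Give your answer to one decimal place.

1.8 hours

t½ = ln 2 / λ = 0.69315 / 0.354 ≈ 1.958 hours.
Fraction remaining = 6.15/11.6 ≈ 0.53017.
n = log₂(11.6/6.15) = ln(1.8862)/ln 2 ≈ 0.91547 half-lives.
t = n × t½ = 0.91547 × 1.958 ≈ 1.7925 hours.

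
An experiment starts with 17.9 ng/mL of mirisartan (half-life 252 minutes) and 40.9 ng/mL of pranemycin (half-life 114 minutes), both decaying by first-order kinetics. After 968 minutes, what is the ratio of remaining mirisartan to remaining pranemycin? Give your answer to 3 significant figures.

11.0

mirisartan: 17.9 × (1/2)^(968/252) = 17.9 × (1/2)^3.8413 ≈ 1.2489 ng/mL.
pranemycin: 40.9 × (1/2)^(968/114) = 40.9 × (1/2)^8.4912 ≈ 0.11366 ng/mL.
Ratio ≈ 1.2489 / 0.11366 ≈ 10.988.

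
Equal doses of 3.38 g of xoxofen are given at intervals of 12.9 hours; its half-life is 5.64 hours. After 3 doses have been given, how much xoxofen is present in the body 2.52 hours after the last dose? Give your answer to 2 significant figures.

3.1 g

The 3 doses were given 28.32, 15.42, 2.52 hours ago.
Total = 3.38·(1/2)^(28.32/5.64) + 3.38·(1/2)^(15.42/5.64) + 3.38·(1/2)^(2.52/5.64)
      = 0.10408 + 0.50803 + 2.4798 ≈ 3.0919 g.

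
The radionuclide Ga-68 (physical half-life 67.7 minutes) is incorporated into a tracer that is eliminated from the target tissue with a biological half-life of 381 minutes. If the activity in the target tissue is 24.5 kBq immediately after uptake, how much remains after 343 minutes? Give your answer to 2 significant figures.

0.39 kBq

1/t_eff = 1/t_phys + 1/t_biol = 1/67.7 + 1/381 = 0.017396 per minute.
t_eff = 67.7 × 381 / (67.7 + 381) ≈ 57.485 minutes.
Remaining = 24.5 × (1/2)^(343/57.485) = 24.5 × (1/2)^5.9667 ≈ 0.39174 kBq.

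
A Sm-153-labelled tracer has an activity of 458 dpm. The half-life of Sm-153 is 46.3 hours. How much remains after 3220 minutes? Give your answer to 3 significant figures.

205 dpm

Convert the elapsed time: 3220 minutes = 53.6667 hours.
Number of half-lives: n = 53.6667/46.3 ≈ 1.1591.
Remaining = 458 × (1/2)^1.1591 = 458 × 0.44779 ≈ 205.09 dpm.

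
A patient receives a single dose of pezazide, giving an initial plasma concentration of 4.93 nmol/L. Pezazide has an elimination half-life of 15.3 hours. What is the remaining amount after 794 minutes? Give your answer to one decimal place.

Convert the elapsed time: 794 minutes = 13.2333 hours.
Number of half-lives: n = 13.2333/15.3 ≈ 0.86492.
Remaining = 4.93 × (1/2)^0.86492 = 4.93 × 0.54908 ≈ 2.7069 nmol/L.

2.7 nmol/L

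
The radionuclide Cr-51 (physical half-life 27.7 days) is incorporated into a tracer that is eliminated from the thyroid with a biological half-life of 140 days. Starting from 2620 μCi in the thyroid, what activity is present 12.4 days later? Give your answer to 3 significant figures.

1/t_eff = 1/t_phys + 1/t_biol = 1/27.7 + 1/140 = 0.043244 per day.
t_eff = 27.7 × 140 / (27.7 + 140) ≈ 23.125 days.
Remaining = 2620 × (1/2)^(12.4/23.125) = 2620 × (1/2)^0.53622 ≈ 1806.7 μCi.

1810 μCi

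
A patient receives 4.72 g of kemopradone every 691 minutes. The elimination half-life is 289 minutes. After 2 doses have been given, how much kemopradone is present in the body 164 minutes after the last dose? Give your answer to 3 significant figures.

The 2 doses were given 855, 164 minutes ago.
Total = 4.72·(1/2)^(855/289) + 4.72·(1/2)^(164/289)
      = 0.60723 + 3.185 ≈ 3.7923 g.

3.79 g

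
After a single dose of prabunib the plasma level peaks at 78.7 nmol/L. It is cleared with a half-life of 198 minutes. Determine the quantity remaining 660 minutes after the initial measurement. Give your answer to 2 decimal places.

Number of half-lives: n = 660/198 ≈ 3.3333.
Remaining = 78.7 × (1/2)^3.3333 = 78.7 × 0.099213 ≈ 7.808 nmol/L.

7.81 nmol/L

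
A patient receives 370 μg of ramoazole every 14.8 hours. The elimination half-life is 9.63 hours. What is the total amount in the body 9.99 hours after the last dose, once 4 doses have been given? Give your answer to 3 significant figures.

271 μg

The 4 doses were given 54.39, 39.59, 24.79, 9.99 hours ago.
Total = 370·(1/2)^(54.39/9.63) + 370·(1/2)^(39.59/9.63) + 370·(1/2)^(24.79/9.63) + 370·(1/2)^(9.99/9.63)
      = 7.3789 + 21.411 + 62.126 + 180.27 ≈ 271.18 μg.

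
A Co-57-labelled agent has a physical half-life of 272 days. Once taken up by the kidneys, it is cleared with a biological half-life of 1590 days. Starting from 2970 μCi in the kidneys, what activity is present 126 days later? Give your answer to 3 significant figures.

1/t_eff = 1/t_phys + 1/t_biol = 1/272 + 1/1590 = 0.0043054 per day.
t_eff = 272 × 1590 / (272 + 1590) ≈ 232.27 days.
Remaining = 2970 × (1/2)^(126/232.27) = 2970 × (1/2)^0.54248 ≈ 2039.2 μCi.

2040 μCi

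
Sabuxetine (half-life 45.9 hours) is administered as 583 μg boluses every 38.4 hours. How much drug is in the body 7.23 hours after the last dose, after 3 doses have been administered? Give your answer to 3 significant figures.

The 3 doses were given 84.03, 45.63, 7.23 hours ago.
Total = 583·(1/2)^(84.03/45.9) + 583·(1/2)^(45.63/45.9) + 583·(1/2)^(7.23/45.9)
      = 163.9 + 292.69 + 522.7 ≈ 979.29 μg.

979 μg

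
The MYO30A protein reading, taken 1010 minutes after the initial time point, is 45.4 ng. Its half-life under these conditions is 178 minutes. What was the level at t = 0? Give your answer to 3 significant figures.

Number of half-lives elapsed: n = 1010/178 ≈ 5.6742.
A₀ = A × 2^n = 45.4 × 2^5.6742 = 45.4 × 51.061 ≈ 2318.2 ng.

2320 ng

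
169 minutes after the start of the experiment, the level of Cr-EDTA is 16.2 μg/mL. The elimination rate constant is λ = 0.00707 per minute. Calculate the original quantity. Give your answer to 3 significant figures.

t½ = ln 2 / λ = 0.69315 / 0.00707 ≈ 98.041 minutes.
Number of half-lives elapsed: n = 169/98.041 ≈ 1.7238.
A₀ = A × 2^n = 16.2 × 2^1.7238 = 16.2 × 3.303 ≈ 53.509 μg/mL.

53.5 μg/mL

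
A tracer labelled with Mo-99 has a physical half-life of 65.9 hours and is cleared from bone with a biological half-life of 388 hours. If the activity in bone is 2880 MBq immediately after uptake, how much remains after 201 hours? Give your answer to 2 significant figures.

240 MBq

1/t_eff = 1/t_phys + 1/t_biol = 1/65.9 + 1/388 = 0.017752 per hour.
t_eff = 65.9 × 388 / (65.9 + 388) ≈ 56.332 hours.
Remaining = 2880 × (1/2)^(201/56.332) = 2880 × (1/2)^3.5681 ≈ 242.82 MBq.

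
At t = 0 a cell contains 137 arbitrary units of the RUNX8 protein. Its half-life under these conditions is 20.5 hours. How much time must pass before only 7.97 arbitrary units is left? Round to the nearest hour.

84 hours

Fraction remaining = 7.97/137 ≈ 0.058175.
n = log₂(137/7.97) = ln(17.189)/ln 2 ≈ 4.1035 half-lives.
t = n × t½ = 4.1035 × 20.5 ≈ 84.121 hours.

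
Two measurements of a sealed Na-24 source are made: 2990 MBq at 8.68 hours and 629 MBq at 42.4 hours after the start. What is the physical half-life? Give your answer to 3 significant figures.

15.0 hours

Over Δt = 42.4 − 8.68 = 33.72 hours, the level fell by a factor of 2990/629 ≈ 4.7536.
n = log₂(4.7536) ≈ 2.249 half-lives, so t½ = 33.72/2.249 ≈ 14.993 hours.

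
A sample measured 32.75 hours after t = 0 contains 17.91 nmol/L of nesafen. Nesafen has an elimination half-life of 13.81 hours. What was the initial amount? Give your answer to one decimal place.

92.7 nmol/L

Number of half-lives elapsed: n = 32.75/13.81 ≈ 2.3715.
A₀ = A × 2^n = 17.91 × 2^2.3715 = 17.91 × 5.1747 ≈ 92.679 nmol/L.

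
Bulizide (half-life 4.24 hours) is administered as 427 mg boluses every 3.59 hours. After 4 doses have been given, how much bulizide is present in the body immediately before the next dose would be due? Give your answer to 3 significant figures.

The 4 doses were given 14.36, 10.77, 7.18, 3.59 hours ago.
Total = 427·(1/2)^(14.36/4.24) + 427·(1/2)^(10.77/4.24) + 427·(1/2)^(7.18/4.24) + 427·(1/2)^(3.59/4.24)
      = 40.823 + 73.415 + 132.03 + 237.44 ≈ 483.7 mg.

484 mg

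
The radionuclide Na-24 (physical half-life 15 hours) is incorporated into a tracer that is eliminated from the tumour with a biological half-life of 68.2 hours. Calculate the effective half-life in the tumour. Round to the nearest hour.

1/t_eff = 1/t_phys + 1/t_biol = 1/15 + 1/68.2 = 0.081329 per hour.
t_eff = 15 × 68.2 / (15 + 68.2) ≈ 12.296 hours.

12 hours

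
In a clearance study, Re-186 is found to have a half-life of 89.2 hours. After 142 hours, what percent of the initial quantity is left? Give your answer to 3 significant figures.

33.2%

n = 142/89.2 ≈ 1.5919 half-lives.
Fraction remaining = (1/2)^1.5919 ≈ 0.33173, i.e. 33.173%.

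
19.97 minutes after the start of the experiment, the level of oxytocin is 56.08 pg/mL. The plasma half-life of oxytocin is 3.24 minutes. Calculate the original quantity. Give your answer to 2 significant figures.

4000 pg/mL

Number of half-lives elapsed: n = 19.97/3.24 ≈ 6.1636.
A₀ = A × 2^n = 56.08 × 2^6.1636 = 56.08 × 71.684 ≈ 4020 pg/mL.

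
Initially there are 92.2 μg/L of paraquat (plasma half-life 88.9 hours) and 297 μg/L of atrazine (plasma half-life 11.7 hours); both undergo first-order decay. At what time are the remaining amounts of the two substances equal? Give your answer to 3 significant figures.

Set 92.2·(1/2)^(t/88.9) = 297·(1/2)^(t/11.7).
Taking log₂: log₂(92.2/297) = t·(1/88.9 − 1/11.7).
log₂(0.31044) = -1.6876; 1/88.9 − 1/11.7 = -0.074221.
t = -1.6876 / -0.074221 ≈ 22.738 hours.

22.7 hours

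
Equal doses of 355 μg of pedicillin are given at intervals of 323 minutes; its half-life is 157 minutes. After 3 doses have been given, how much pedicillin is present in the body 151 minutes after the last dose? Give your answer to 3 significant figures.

237 μg

The 3 doses were given 797, 474, 151 minutes ago.
Total = 355·(1/2)^(797/157) + 355·(1/2)^(474/157) + 355·(1/2)^(151/157)
      = 10.521 + 43.791 + 182.26 ≈ 236.58 μg.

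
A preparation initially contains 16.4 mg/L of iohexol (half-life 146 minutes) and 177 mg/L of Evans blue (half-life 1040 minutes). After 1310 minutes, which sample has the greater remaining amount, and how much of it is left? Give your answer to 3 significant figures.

Evans blue, 73.9 mg/L

iohexol: 16.4 × (1/2)^8.9726 ≈ 0.032645 mg/L.
Evans blue: 177 × (1/2)^1.2596 ≈ 73.925 mg/L.
Evans blue has more remaining, at ≈ 73.925 mg/L.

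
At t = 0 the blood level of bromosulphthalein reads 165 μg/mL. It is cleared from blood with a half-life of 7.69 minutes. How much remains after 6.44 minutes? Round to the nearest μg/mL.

Number of half-lives: n = 6.44/7.69 ≈ 0.83745.
Remaining = 165 × (1/2)^0.83745 = 165 × 0.55963 ≈ 92.339 μg/mL.

92 μg/mL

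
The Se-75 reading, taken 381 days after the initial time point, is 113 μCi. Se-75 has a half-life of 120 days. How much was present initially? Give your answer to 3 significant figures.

1020 μCi

Number of half-lives elapsed: n = 381/120 ≈ 3.175.
A₀ = A × 2^n = 113 × 2^3.175 = 113 × 9.0317 ≈ 1020.6 μCi.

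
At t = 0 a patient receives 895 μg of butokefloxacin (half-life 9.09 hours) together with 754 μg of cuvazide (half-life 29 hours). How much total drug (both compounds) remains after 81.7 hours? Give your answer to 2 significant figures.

butokefloxacin: 895 × (1/2)^(81.7/9.09) = 895 × (1/2)^8.9879 ≈ 1.7628 μg.
cuvazide: 754 × (1/2)^(81.7/29) = 754 × (1/2)^2.8172 ≈ 106.98 μg.
Total = 1.7628 + 106.98 ≈ 108.74 μg.

110 μg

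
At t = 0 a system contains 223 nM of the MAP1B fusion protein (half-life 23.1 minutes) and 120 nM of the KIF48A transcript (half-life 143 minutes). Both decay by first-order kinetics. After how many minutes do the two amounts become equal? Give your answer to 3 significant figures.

Set 223·(1/2)^(t/23.1) = 120·(1/2)^(t/143).
Taking log₂: log₂(223/120) = t·(1/23.1 − 1/143).
log₂(1.8583) = 0.89401; 1/23.1 − 1/143 = 0.036297.
t = 0.89401 / 0.036297 ≈ 24.63 minutes.

24.6 minutes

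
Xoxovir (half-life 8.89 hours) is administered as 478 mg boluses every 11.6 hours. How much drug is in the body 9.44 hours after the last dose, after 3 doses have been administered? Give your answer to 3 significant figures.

The 3 doses were given 32.64, 21.04, 9.44 hours ago.
Total = 478·(1/2)^(32.64/8.89) + 478·(1/2)^(21.04/8.89) + 478·(1/2)^(9.44/8.89)
      = 37.513 + 92.678 + 228.97 ≈ 359.16 mg.

359 mg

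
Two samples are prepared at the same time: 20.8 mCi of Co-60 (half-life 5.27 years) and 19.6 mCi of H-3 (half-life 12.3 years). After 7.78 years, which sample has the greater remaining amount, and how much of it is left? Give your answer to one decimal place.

H-3, 12.6 mCi

Co-60: 20.8 × (1/2)^1.4763 ≈ 7.4758 mCi.
H-3: 19.6 × (1/2)^0.63252 ≈ 12.643 mCi.
H-3 has more remaining, at ≈ 12.643 mCi.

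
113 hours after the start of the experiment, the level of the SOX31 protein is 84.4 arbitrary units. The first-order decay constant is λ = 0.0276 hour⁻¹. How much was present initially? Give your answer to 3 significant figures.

t½ = ln 2 / λ = 0.69315 / 0.0276 ≈ 25.114 hours.
Number of half-lives elapsed: n = 113/25.114 ≈ 4.4995.
A₀ = A × 2^n = 84.4 × 2^4.4995 = 84.4 × 22.619 ≈ 1909.1 arbitrary units.

1910 arbitrary units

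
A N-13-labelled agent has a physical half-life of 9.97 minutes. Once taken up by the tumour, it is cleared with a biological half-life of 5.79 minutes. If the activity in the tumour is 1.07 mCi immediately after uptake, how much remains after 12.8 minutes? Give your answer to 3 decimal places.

0.095 mCi

1/t_eff = 1/t_phys + 1/t_biol = 1/9.97 + 1/5.79 = 0.27301 per minute.
t_eff = 9.97 × 5.79 / (9.97 + 5.79) ≈ 3.6628 minutes.
Remaining = 1.07 × (1/2)^(12.8/3.6628) = 1.07 × (1/2)^3.4946 ≈ 0.094933 mCi.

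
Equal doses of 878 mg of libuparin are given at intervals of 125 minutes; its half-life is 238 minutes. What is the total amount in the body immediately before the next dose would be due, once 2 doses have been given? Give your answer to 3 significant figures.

The 2 doses were given 250, 125 minutes ago.
Total = 878·(1/2)^(250/238) + 878·(1/2)^(125/238)
      = 423.92 + 610.09 ≈ 1034 mg.

1030 mg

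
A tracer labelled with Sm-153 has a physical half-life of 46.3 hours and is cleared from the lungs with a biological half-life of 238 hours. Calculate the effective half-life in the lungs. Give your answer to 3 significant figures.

1/t_eff = 1/t_phys + 1/t_biol = 1/46.3 + 1/238 = 0.0258 per hour.
t_eff = 46.3 × 238 / (46.3 + 238) ≈ 38.76 hours.

38.8 hours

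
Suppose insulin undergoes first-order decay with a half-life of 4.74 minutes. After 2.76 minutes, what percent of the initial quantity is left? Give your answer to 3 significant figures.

66.8%

n = 2.76/4.74 ≈ 0.58228 half-lives.
Fraction remaining = (1/2)^0.58228 ≈ 0.66791, i.e. 66.791%.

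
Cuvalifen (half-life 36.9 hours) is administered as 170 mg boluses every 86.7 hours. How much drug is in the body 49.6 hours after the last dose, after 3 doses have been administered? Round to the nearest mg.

The 3 doses were given 223, 136.3, 49.6 hours ago.
Total = 170·(1/2)^(223/36.9) + 170·(1/2)^(136.3/36.9) + 170·(1/2)^(49.6/36.9)
      = 2.5776 + 13.138 + 66.96 ≈ 82.675 mg.

83 mg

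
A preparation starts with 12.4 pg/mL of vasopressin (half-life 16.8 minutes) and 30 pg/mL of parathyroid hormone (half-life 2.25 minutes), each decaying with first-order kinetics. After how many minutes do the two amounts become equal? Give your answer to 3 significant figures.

3.31 minutes

Set 12.4·(1/2)^(t/16.8) = 30·(1/2)^(t/2.25).
Taking log₂: log₂(12.4/30) = t·(1/16.8 − 1/2.25).
log₂(0.41333) = -1.2746; 1/16.8 − 1/2.25 = -0.38492.
t = -1.2746 / -0.38492 ≈ 3.3114 minutes.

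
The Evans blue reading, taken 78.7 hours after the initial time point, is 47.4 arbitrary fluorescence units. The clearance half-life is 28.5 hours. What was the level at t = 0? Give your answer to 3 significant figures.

Number of half-lives elapsed: n = 78.7/28.5 ≈ 2.7614.
A₀ = A × 2^n = 47.4 × 2^2.7614 = 47.4 × 6.7806 ≈ 321.4 arbitrary fluorescence units.

321 arbitrary fluorescence units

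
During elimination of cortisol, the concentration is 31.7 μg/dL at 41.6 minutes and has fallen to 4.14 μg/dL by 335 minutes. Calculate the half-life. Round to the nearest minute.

100 minutes

Over Δt = 335 − 41.6 = 293.4 minutes, the level fell by a factor of 31.7/4.14 ≈ 7.657.
n = log₂(7.657) ≈ 2.9368 half-lives, so t½ = 293.4/2.9368 ≈ 99.905 minutes.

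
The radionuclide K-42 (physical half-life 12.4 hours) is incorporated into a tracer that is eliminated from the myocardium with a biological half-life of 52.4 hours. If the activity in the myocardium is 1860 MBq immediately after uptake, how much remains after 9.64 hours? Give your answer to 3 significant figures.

955 MBq

1/t_eff = 1/t_phys + 1/t_biol = 1/12.4 + 1/52.4 = 0.099729 per hour.
t_eff = 12.4 × 52.4 / (12.4 + 52.4) ≈ 10.027 hours.
Remaining = 1860 × (1/2)^(9.64/10.027) = 1860 × (1/2)^0.96139 ≈ 955.23 MBq.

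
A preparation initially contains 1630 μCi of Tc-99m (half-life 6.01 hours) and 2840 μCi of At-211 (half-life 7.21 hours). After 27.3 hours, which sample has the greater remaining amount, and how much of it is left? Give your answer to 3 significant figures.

At-211, 206 μCi

Tc-99m: 1630 × (1/2)^4.5424 ≈ 69.949 μCi.
At-211: 2840 × (1/2)^3.7864 ≈ 205.82 μCi.
At-211 has more remaining, at ≈ 205.82 μCi.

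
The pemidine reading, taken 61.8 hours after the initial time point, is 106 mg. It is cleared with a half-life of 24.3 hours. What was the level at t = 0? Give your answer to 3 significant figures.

618 mg

Number of half-lives elapsed: n = 61.8/24.3 ≈ 2.5432.
A₀ = A × 2^n = 106 × 2^2.5432 = 106 × 5.8288 ≈ 617.86 mg.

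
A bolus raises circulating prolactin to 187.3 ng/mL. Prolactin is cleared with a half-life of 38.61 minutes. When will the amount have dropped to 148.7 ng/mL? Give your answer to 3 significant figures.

Fraction remaining = 148.7/187.3 ≈ 0.79391.
n = log₂(187.3/148.7) = ln(1.2596)/ln 2 ≈ 0.33295 half-lives.
t = n × t½ = 0.33295 × 38.61 ≈ 12.855 minutes.

12.9 minutes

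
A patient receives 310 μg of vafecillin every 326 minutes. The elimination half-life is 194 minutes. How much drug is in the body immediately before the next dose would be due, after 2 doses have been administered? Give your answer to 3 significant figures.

The 2 doses were given 652, 326 minutes ago.
Total = 310·(1/2)^(652/194) + 310·(1/2)^(326/194)
      = 30.175 + 96.718 ≈ 126.89 μg.

127 μg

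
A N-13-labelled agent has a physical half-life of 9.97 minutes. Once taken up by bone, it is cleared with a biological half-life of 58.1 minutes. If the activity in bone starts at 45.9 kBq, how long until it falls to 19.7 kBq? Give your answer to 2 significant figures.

1/t_eff = 1/t_phys + 1/t_biol = 1/9.97 + 1/58.1 = 0.11751 per minute.
t_eff = 9.97 × 58.1 / (9.97 + 58.1) ≈ 8.5097 minutes.
n = log₂(45.9/19.7) ≈ 1.2203; t = 1.2203 × 8.5097 ≈ 10.384 minutes.

10 minutes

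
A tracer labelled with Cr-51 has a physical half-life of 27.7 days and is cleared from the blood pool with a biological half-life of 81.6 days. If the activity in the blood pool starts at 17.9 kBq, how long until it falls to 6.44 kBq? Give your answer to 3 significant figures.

30.5 days

1/t_eff = 1/t_phys + 1/t_biol = 1/27.7 + 1/81.6 = 0.048356 per day.
t_eff = 27.7 × 81.6 / (27.7 + 81.6) ≈ 20.68 days.
n = log₂(17.9/6.44) ≈ 1.4748; t = 1.4748 × 20.68 ≈ 30.499 days.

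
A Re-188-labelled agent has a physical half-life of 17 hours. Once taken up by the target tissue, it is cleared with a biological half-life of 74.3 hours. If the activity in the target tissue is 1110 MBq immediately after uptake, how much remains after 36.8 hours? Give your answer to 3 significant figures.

1/t_eff = 1/t_phys + 1/t_biol = 1/17 + 1/74.3 = 0.072282 per hour.
t_eff = 17 × 74.3 / (17 + 74.3) ≈ 13.835 hours.
Remaining = 1110 × (1/2)^(36.8/13.835) = 1110 × (1/2)^2.66 ≈ 175.62 MBq.

176 MBq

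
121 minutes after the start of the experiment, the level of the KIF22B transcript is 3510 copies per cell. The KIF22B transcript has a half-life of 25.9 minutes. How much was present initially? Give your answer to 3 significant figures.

Number of half-lives elapsed: n = 121/25.9 ≈ 4.6718.
A₀ = A × 2^n = 3510 × 2^4.6718 = 3510 × 25.489 ≈ 89467 copies per cell.

89500 copies per cell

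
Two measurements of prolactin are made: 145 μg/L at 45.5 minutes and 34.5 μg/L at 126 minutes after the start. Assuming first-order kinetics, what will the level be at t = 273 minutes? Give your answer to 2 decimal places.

2.51 μg/L

Over Δt = 126 − 45.5 = 80.5 minutes, the level fell by a factor of 145/34.5 ≈ 4.2029.
n = log₂(4.2029) ≈ 2.0714 half-lives, so t½ = 80.5/2.0714 ≈ 38.863 minutes.
From t = 126 to t = 273: 34.5 × (1/2)^((273−126)/38.863) ≈ 2.5071 μg/L.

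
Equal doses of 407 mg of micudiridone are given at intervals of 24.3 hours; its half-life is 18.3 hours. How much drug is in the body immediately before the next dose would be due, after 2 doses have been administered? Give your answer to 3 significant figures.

227 mg

The 2 doses were given 48.6, 24.3 hours ago.
Total = 407·(1/2)^(48.6/18.3) + 407·(1/2)^(24.3/18.3)
      = 64.586 + 162.13 ≈ 226.72 mg.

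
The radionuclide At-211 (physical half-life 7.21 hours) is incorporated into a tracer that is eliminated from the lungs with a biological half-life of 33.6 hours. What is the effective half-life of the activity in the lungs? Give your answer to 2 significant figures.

1/t_eff = 1/t_phys + 1/t_biol = 1/7.21 + 1/33.6 = 0.16846 per hour.
t_eff = 7.21 × 33.6 / (7.21 + 33.6) ≈ 5.9362 hours.

5.9 hours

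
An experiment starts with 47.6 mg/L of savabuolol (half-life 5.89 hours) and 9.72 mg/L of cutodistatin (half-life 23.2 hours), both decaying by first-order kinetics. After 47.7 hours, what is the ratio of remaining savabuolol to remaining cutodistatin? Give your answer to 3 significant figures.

savabuolol: 47.6 × (1/2)^(47.7/5.89) = 47.6 × (1/2)^8.0985 ≈ 0.17367 mg/L.
cutodistatin: 9.72 × (1/2)^(47.7/23.2) = 9.72 × (1/2)^2.056 ≈ 2.3374 mg/L.
Ratio ≈ 0.17367 / 2.3374 ≈ 0.074299.

0.0743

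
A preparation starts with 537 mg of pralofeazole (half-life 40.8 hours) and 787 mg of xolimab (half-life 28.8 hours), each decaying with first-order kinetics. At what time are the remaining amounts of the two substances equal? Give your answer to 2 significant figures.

Set 537·(1/2)^(t/40.8) = 787·(1/2)^(t/28.8).
Taking log₂: log₂(537/787) = t·(1/40.8 − 1/28.8).
log₂(0.68234) = -0.55144; 1/40.8 − 1/28.8 = -0.010212.
t = -0.55144 / -0.010212 ≈ 53.997 hours.

54 hours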